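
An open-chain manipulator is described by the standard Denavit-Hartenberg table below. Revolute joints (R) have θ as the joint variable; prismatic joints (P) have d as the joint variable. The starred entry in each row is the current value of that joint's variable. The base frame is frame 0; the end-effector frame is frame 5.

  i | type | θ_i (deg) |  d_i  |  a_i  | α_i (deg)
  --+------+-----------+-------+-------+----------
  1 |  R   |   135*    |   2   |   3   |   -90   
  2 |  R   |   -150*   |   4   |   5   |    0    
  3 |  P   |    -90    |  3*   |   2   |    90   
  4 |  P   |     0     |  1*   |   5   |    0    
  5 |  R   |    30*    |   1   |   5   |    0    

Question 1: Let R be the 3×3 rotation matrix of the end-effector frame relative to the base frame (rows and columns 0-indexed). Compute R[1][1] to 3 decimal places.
End-effector y-axis (col 1 of R) = (-0.7891,-0.4356,0.4330)
R[1][1] = -0.4356

-0.436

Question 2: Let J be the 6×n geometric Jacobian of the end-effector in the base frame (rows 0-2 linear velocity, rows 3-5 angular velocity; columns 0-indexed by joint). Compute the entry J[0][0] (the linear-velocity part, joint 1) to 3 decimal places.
10.439

axis z_0 = ẑ; lever o_n−o_0 = (-2.9959,-10.4391,-6.3122)
cross product → J_v[:, 0] = (10.4391,-2.9959,0.0000)
J_ω[:, 0] = z_0
entry J[0][0] = 10.4391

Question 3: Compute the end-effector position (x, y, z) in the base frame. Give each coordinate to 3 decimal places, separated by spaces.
-2.996 -10.439 -6.312

after link 1: o_1 = (-2.1213, 2.1213, 2.0000)
after link 2: o_2 = (-1.8879, -3.7690, 4.5000)
after link 3: o_3 = (-3.3021, -6.5974, 2.7679)
after link 4: o_4 = (-2.1467, -7.7528, -2.0622)
after link 5: o_5 = (-2.9959, -10.4391, -6.3122)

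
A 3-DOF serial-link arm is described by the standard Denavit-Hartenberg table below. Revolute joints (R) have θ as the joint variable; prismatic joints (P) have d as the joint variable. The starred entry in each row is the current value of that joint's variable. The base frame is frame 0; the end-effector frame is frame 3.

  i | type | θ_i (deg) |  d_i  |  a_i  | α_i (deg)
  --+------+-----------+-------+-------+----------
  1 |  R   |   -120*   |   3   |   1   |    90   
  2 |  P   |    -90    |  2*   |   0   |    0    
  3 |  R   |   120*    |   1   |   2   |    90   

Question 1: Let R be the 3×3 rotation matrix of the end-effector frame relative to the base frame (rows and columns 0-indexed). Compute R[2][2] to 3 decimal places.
-0.866

End-effector z-axis (col 2 of R) = (-0.2500,-0.4330,-0.8660)
R[2][2] = -0.8660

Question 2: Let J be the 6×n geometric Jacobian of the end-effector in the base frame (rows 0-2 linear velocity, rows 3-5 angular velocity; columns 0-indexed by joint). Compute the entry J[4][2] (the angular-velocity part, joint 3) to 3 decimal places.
0.500

axis z_2 = (-0.8660,0.5000,0.0000); lever o_n−o_2 = (-1.7321,-1.0000,1.0000)
cross product → J_v[:, 2] = (0.5000,0.8660,1.7321)
J_ω[:, 2] = z_2
entry J[4][2] = 0.5000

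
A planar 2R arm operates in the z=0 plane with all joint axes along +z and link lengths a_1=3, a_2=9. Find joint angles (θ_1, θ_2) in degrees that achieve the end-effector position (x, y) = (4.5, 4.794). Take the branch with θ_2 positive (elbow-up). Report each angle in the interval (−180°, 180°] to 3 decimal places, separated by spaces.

-90.008 150.005

cos θ_2 = (43.2324−3²−9²)/(2·3·9) = -0.8661; θ_2 = 150.0047° (elbow-up)
β = atan2(4.7940,4.5000) = 46.8119°; ψ = atan2(4.4994,-4.7946) = 136.8194°
θ_1 = β − ψ = -90.0076°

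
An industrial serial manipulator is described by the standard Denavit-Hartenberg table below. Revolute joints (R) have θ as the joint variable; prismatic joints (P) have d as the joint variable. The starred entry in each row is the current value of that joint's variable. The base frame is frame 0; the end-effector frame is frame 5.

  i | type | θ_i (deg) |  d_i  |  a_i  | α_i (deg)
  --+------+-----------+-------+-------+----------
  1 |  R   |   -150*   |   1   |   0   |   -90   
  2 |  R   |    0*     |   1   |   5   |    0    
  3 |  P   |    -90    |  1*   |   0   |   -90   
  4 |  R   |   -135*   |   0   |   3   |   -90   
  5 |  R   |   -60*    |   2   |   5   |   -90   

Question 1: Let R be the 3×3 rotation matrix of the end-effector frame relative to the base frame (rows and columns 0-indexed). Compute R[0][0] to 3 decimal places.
End-effector x-axis (col 0 of R) = (-0.5732,-0.7392,-0.3536)
R[0][0] = -0.5732

-0.573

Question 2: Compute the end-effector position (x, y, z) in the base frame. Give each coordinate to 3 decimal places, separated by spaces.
-4.428 -10.990 -1.475

after link 1: o_1 = (0.0000, 0.0000, 1.0000)
after link 2: o_2 = (-3.8301, -3.3660, 1.0000)
after link 3: o_3 = (-3.3301, -4.2321, 1.0000)
after link 4: o_4 = (-2.2695, -6.0692, -1.1213)
after link 5: o_5 = (-4.4285, -10.9899, -1.4749)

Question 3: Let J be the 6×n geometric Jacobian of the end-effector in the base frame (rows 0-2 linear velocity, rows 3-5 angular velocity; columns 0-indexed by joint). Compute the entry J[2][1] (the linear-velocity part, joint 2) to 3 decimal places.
-9.330

axis z_1 = (0.5000,-0.8660,0.0000); lever o_n−o_1 = (-4.4285,-10.9899,-2.4749)
cross product → J_v[:, 1] = (2.1433,1.2374,-9.3301)
J_ω[:, 1] = z_1
entry J[2][1] = -9.3301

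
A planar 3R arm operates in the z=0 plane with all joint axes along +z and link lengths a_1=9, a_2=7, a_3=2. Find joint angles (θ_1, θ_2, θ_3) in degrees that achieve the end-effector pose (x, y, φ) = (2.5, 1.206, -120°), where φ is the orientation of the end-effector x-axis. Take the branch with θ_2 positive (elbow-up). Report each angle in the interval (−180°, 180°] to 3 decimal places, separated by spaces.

wrist centre = target − a_3·(cos φ, sin φ) = (3.5000, 2.9381)
cos θ_2 = (20.8821−9²−7²)/(2·9·7) = -0.8660; θ_2 = 149.9988° (elbow-up)
β = atan2(2.9381,3.5000) = 40.0115°; ψ = atan2(3.5001,2.9379) = 49.9910°
θ_1 = β − ψ = -9.9794°
θ_3 = φ − θ_1 − θ_2 = 99.9807° (wrapped to (-180°,180°])

-9.979 149.999 99.981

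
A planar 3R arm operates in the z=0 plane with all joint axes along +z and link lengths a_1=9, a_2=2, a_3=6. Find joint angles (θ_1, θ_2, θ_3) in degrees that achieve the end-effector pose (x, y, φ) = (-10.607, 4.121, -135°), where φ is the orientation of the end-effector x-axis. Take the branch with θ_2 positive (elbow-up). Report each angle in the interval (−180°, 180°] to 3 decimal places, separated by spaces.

wrist centre = target − a_3·(cos φ, sin φ) = (-6.3644, 8.3636)
cos θ_2 = (110.4556−9²−2²)/(2·9·2) = 0.7071; θ_2 = 45.0007° (elbow-up)
β = atan2(8.3636,-6.3644) = 127.2695°; ψ = atan2(1.4142,10.4142) = 7.7334°
θ_1 = β − ψ = 119.5362°
θ_3 = φ − θ_1 − θ_2 = 60.4632° (wrapped to (-180°,180°])

119.536 45.001 60.463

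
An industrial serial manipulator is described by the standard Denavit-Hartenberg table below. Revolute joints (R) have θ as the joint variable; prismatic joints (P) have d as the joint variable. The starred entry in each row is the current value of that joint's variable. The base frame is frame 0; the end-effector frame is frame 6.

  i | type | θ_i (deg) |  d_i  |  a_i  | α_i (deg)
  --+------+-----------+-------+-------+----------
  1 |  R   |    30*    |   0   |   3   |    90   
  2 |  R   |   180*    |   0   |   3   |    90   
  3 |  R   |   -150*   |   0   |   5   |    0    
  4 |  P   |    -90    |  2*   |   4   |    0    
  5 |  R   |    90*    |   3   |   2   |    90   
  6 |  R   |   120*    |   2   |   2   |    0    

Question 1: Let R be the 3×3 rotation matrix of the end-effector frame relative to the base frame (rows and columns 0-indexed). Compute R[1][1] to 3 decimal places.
End-effector y-axis (col 1 of R) = (-0.4330,-0.7500,-0.5000)
R[1][1] = -0.7500

-0.750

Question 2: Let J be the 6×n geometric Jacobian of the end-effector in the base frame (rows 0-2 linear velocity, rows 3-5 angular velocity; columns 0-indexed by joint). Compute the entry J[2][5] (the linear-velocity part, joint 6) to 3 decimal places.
-1.000

axis z_5 = (0.8660,-0.5000,0.0000); lever o_n−o_5 = (1.2321,-1.8660,1.7321)
cross product → J_v[:, 5] = (-0.8660,-1.5000,-1.0000)
J_ω[:, 5] = z_5
entry J[2][5] = -1.0000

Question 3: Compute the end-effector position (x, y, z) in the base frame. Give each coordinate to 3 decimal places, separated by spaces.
8.196 2.196 6.732

after link 1: o_1 = (2.5981, 1.5000, 0.0000)
after link 2: o_2 = (-0.0000, 0.0000, 0.0000)
after link 3: o_3 = (2.5000, 4.3301, -0.0000)
after link 4: o_4 = (5.9641, 2.3301, 2.0000)
after link 5: o_5 = (6.9641, 4.0622, 5.0000)
after link 6: o_6 = (8.1962, 2.1962, 6.7321)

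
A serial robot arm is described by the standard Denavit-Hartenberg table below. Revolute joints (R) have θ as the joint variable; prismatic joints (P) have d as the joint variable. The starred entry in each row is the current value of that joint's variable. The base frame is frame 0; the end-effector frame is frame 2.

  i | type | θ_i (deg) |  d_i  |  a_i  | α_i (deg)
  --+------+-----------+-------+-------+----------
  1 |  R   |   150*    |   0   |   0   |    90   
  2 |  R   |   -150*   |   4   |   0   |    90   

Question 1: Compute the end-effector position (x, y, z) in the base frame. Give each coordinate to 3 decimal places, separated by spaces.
after link 1: o_1 = (0.0000, 0.0000, 0.0000)
after link 2: o_2 = (2.0000, 3.4641, 0.0000)

2.000 3.464 0.000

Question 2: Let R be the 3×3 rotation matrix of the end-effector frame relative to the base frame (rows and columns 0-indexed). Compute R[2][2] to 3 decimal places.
End-effector z-axis (col 2 of R) = (0.4330,-0.2500,0.8660)
R[2][2] = 0.8660

0.866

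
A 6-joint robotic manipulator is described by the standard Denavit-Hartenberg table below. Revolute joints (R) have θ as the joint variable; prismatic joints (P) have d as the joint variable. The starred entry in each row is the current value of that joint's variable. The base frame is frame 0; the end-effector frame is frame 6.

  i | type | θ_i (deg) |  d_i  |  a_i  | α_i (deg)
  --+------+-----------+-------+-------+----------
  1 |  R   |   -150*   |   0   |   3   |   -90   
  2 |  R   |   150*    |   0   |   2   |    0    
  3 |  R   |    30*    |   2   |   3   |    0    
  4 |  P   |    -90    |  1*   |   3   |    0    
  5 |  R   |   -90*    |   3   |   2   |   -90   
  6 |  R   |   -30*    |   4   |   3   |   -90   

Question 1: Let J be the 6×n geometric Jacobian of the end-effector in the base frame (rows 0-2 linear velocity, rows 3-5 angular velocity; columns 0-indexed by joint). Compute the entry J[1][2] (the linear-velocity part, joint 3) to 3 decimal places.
axis z_2 = (0.5000,-0.8660,0.0000); lever o_n−o_2 = (2.3660,-7.2942,-7.0000)
cross product → J_v[:, 2] = (6.0622,3.5000,-1.5981)
J_ω[:, 2] = z_2
entry J[1][2] = 3.5000

3.500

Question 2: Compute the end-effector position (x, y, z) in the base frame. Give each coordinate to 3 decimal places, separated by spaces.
after link 1: o_1 = (-2.5981, -1.5000, 0.0000)
after link 2: o_2 = (-1.0981, -0.6340, -1.0000)
after link 3: o_3 = (2.5000, -0.8660, -1.0000)
after link 4: o_4 = (3.0000, -1.7321, -4.0000)
after link 5: o_5 = (2.7679, -5.3301, -4.0000)
after link 6: o_6 = (1.2679, -7.9282, -8.0000)

1.268 -7.928 -8.000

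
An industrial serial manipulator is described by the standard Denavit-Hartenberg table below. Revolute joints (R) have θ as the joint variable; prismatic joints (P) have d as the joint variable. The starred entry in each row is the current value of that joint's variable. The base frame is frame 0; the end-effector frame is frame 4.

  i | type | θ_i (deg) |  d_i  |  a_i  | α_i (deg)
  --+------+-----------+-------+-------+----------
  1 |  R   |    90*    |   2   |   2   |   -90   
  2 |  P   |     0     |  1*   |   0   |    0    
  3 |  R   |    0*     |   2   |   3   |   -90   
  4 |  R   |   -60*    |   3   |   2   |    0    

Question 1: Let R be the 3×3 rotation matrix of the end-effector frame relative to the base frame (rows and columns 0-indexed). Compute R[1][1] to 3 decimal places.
0.866

End-effector y-axis (col 1 of R) = (0.5000,0.8660,-0.0000)
R[1][1] = 0.8660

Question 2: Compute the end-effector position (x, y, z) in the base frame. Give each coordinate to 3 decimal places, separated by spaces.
-4.732 6.000 -1.000

after link 1: o_1 = (0.0000, 2.0000, 2.0000)
after link 2: o_2 = (-1.0000, 2.0000, 2.0000)
after link 3: o_3 = (-3.0000, 5.0000, 2.0000)
after link 4: o_4 = (-4.7321, 6.0000, -1.0000)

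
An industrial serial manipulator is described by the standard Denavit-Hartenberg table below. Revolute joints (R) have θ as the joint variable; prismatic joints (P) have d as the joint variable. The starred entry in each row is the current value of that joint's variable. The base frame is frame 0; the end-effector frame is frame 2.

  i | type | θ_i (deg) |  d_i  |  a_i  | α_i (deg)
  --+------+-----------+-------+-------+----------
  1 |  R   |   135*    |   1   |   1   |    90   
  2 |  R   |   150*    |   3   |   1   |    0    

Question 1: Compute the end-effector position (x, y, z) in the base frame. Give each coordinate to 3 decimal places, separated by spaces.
after link 1: o_1 = (-0.7071, 0.7071, 1.0000)
after link 2: o_2 = (2.0266, 2.2161, 1.5000)

2.027 2.216 1.500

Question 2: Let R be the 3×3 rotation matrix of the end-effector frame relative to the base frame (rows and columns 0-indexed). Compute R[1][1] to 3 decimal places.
End-effector y-axis (col 1 of R) = (0.3536,-0.3536,-0.8660)
R[1][1] = -0.3536

-0.354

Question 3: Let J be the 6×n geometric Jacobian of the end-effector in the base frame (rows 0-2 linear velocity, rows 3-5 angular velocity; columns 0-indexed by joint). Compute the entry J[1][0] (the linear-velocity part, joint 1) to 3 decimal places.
2.027

axis z_0 = ẑ; lever o_n−o_0 = (2.0266,2.2161,1.5000)
cross product → J_v[:, 0] = (-2.2161,2.0266,0.0000)
J_ω[:, 0] = z_0
entry J[1][0] = 2.0266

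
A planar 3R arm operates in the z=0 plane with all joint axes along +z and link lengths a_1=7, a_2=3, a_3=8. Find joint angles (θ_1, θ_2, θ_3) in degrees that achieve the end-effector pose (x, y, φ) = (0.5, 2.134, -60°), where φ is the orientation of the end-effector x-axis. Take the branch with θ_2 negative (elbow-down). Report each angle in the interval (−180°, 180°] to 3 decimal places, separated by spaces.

wrist centre = target − a_3·(cos φ, sin φ) = (-3.5000, 9.0622)
cos θ_2 = (94.3735−7²−3²)/(2·7·3) = 0.8660; θ_2 = -29.9987° (elbow-down)
β = atan2(9.0622,-3.5000) = 111.1175°; ψ = atan2(-1.4999,9.5981) = -8.8820°
θ_1 = β − ψ = 119.9996°
θ_3 = φ − θ_1 − θ_2 = -150.0008° (wrapped to (-180°,180°])

120.000 -29.999 -150.001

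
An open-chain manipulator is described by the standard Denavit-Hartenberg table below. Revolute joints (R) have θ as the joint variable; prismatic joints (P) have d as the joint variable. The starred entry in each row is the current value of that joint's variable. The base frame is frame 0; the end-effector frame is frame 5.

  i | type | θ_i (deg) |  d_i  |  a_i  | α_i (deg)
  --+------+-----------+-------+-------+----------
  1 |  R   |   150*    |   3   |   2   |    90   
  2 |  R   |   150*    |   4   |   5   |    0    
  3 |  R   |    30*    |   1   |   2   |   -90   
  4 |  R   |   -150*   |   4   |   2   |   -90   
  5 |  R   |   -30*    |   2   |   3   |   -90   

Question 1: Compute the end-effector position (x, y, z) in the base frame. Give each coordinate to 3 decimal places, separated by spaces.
after link 1: o_1 = (-1.7321, 1.0000, 3.0000)
after link 2: o_2 = (4.0179, 2.2990, 5.5000)
after link 3: o_3 = (6.2500, 2.1651, 5.5000)
after link 4: o_4 = (5.2500, 3.8971, 1.5000)
after link 5: o_5 = (5.6830, 7.1471, 0.0000)

5.683 7.147 0.000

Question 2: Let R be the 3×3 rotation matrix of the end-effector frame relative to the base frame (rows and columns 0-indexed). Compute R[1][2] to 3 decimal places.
End-effector z-axis (col 2 of R) = (-0.2500,0.4330,0.8660)
R[1][2] = 0.4330

0.433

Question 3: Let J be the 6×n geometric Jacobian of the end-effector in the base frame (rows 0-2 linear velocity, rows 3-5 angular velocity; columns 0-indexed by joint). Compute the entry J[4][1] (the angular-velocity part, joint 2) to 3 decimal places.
0.866

axis z_1 = (0.5000,0.8660,0.0000); lever o_n−o_1 = (7.4151,6.1471,-3.0000)
cross product → J_v[:, 1] = (-2.5981,1.5000,-3.3481)
J_ω[:, 1] = z_1
entry J[4][1] = 0.8660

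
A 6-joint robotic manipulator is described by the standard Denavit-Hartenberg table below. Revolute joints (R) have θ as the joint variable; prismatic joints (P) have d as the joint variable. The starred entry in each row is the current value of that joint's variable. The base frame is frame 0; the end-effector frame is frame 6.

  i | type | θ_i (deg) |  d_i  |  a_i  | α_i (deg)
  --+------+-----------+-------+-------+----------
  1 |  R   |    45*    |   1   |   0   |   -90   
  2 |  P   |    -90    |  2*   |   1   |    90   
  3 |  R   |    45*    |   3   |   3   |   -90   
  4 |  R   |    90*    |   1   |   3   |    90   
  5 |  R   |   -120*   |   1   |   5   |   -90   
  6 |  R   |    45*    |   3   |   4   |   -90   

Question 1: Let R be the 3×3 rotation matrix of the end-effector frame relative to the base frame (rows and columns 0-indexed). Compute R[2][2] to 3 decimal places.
End-effector z-axis (col 2 of R) = (0.2974,0.2026,-0.9330)
R[2][2] = -0.9330

-0.933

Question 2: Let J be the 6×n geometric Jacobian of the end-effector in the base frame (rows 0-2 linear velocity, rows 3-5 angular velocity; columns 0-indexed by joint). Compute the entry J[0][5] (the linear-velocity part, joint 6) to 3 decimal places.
axis z_5 = (0.8624,0.3624,0.3536); lever o_n−o_5 = (4.2261,-2.5518,0.7927)
cross product → J_v[:, 5] = (1.1895,0.8105,-3.7321)
J_ω[:, 5] = z_5
entry J[0][5] = 1.1895

1.189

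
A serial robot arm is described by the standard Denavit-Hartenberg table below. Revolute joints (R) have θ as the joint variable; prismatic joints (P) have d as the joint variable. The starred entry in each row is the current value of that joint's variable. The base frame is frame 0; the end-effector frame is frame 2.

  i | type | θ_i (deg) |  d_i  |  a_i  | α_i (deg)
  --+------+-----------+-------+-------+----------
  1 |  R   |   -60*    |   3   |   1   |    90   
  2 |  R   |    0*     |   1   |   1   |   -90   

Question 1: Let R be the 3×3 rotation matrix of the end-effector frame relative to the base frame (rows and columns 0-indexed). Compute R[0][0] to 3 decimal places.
0.500

End-effector x-axis (col 0 of R) = (0.5000,-0.8660,0.0000)
R[0][0] = 0.5000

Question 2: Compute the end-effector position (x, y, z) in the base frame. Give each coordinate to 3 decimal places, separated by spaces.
0.134 -2.232 3.000

after link 1: o_1 = (0.5000, -0.8660, 3.0000)
after link 2: o_2 = (0.1340, -2.2321, 3.0000)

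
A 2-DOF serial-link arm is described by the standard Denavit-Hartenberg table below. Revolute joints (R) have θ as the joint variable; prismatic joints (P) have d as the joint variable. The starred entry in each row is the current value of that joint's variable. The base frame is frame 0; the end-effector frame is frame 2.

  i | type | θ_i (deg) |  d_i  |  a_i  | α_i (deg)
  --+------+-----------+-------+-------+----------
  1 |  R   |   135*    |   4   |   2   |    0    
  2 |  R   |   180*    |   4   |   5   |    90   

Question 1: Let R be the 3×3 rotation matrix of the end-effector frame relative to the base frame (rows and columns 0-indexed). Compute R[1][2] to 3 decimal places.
End-effector z-axis (col 2 of R) = (-0.7071,-0.7071,0.0000)
R[1][2] = -0.7071

-0.707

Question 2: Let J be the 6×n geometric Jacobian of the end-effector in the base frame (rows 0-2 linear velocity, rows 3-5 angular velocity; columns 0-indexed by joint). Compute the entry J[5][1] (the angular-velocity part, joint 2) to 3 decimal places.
axis z_1 = (0.0000,0.0000,1.0000); lever o_n−o_1 = (3.5355,-3.5355,4.0000)
cross product → J_v[:, 1] = (3.5355,3.5355,-0.0000)
J_ω[:, 1] = z_1
entry J[5][1] = 1.0000

1.000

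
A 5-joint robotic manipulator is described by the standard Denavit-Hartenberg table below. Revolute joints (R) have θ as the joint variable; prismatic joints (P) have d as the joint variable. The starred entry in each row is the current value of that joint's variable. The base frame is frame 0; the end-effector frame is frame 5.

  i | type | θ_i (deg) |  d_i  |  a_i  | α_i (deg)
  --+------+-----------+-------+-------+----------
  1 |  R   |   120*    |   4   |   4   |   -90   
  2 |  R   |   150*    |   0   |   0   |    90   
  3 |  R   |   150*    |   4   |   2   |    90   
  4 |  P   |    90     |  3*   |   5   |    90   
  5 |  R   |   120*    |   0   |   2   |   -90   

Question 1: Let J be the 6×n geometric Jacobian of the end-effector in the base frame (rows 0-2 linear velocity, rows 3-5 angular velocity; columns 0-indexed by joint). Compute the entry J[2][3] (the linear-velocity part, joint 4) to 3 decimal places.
prismatic axis z_3 = (-0.5335,-0.8080,-0.2500)
J_v[:, 3] = z_3; J_ω[:, 3] = (0,0,0)
entry J[2][3] = -0.2500

-0.250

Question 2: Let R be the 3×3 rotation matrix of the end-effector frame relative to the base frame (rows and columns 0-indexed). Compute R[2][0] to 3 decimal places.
End-effector x-axis (col 0 of R) = (-0.3370,-0.9163,0.2165)
R[2][0] = 0.2165

0.217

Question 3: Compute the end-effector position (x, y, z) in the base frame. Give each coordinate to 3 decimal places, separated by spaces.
after link 1: o_1 = (-2.0000, 3.4641, 4.0000)
after link 2: o_2 = (-2.0000, 3.4641, 4.0000)
after link 3: o_3 = (-4.6160, 5.9952, 1.4019)
after link 4: o_4 = (-7.4665, 5.7362, -3.6782)
after link 5: o_5 = (-8.1405, 3.9037, -3.2452)

-8.141 3.904 -3.245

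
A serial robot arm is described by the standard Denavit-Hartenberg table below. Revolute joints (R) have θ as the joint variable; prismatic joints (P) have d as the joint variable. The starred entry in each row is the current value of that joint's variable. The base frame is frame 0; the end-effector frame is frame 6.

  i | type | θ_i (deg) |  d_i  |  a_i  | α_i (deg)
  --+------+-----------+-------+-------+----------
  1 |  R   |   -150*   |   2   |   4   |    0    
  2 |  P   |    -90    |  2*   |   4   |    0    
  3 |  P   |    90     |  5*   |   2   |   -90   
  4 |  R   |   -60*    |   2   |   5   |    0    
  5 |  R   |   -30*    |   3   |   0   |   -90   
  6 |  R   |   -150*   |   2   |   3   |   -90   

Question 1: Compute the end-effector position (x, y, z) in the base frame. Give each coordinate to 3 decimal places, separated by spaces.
-7.843 -7.415 10.732

after link 1: o_1 = (-3.4641, -2.0000, 2.0000)
after link 2: o_2 = (-5.4641, 1.4641, 4.0000)
after link 3: o_3 = (-7.1962, 0.4641, 9.0000)
after link 4: o_4 = (-8.3612, -2.5179, 13.3301)
after link 5: o_5 = (-6.8612, -5.1160, 13.3301)
after link 6: o_6 = (-7.8433, -7.4151, 10.7321)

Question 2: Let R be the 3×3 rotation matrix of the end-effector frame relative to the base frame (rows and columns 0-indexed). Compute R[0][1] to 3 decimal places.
End-effector y-axis (col 1 of R) = (0.8660,0.5000,0.0000)
R[0][1] = 0.8660

0.866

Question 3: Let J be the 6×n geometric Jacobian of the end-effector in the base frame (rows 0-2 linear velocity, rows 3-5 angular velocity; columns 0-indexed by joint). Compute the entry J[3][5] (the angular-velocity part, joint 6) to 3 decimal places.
-0.866

axis z_5 = (-0.8660,-0.5000,-0.0000); lever o_n−o_5 = (-0.9821,-2.2990,-2.5981)
cross product → J_v[:, 5] = (1.2990,-2.2500,1.5000)
J_ω[:, 5] = z_5
entry J[3][5] = -0.8660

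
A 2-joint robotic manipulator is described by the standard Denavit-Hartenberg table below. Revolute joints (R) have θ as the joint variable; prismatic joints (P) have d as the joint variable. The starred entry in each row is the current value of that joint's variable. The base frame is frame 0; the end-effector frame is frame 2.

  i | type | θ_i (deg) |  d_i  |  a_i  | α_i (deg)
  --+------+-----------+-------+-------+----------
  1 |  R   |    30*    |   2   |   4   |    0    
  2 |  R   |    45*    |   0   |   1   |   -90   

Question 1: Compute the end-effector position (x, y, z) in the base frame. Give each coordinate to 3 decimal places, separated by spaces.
after link 1: o_1 = (3.4641, 2.0000, 2.0000)
after link 2: o_2 = (3.7229, 2.9659, 2.0000)

3.723 2.966 2.000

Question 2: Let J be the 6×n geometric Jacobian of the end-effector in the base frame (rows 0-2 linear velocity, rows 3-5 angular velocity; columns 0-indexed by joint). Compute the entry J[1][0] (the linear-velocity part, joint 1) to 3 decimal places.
axis z_0 = ẑ; lever o_n−o_0 = (3.7229,2.9659,2.0000)
cross product → J_v[:, 0] = (-2.9659,3.7229,0.0000)
J_ω[:, 0] = z_0
entry J[1][0] = 3.7229

3.723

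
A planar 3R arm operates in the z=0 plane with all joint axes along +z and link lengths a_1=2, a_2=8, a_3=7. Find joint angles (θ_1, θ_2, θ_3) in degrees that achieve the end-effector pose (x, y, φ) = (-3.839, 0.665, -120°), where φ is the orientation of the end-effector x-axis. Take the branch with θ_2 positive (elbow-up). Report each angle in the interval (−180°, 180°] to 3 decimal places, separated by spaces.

-30.004 135.007 134.997

wrist centre = target − a_3·(cos φ, sin φ) = (-0.3390, 6.7272)
cos θ_2 = (45.3698−2²−8²)/(2·2·8) = -0.7072; θ_2 = 135.0069° (elbow-up)
β = atan2(6.7272,-0.3390) = 92.8848°; ψ = atan2(5.6562,-3.6575) = 122.8886°
θ_1 = β − ψ = -30.0037°
θ_3 = φ − θ_1 − θ_2 = 134.9968° (wrapped to (-180°,180°])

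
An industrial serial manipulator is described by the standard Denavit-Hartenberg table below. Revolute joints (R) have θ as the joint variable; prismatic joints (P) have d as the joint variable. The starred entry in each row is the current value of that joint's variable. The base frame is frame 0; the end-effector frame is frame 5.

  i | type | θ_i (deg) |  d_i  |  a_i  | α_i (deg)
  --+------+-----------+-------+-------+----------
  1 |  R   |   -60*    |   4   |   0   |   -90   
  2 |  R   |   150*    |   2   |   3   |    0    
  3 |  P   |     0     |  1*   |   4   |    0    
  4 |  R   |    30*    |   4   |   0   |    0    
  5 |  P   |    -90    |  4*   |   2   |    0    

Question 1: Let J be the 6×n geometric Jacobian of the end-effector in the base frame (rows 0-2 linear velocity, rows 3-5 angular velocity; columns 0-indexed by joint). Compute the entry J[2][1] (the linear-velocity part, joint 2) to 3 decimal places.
axis z_1 = (0.8660,0.5000,0.0000); lever o_n−o_1 = (6.4952,10.7500,-5.5000)
cross product → J_v[:, 1] = (-2.7500,4.7631,6.0622)
J_ω[:, 1] = z_1
entry J[2][1] = 6.0622

6.062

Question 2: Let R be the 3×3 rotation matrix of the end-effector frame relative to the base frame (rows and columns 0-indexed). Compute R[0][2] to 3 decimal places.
0.866

End-effector z-axis (col 2 of R) = (0.8660,0.5000,0.0000)
R[0][2] = 0.8660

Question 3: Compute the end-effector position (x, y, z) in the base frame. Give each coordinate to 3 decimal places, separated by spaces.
after link 1: o_1 = (0.0000, 0.0000, 4.0000)
after link 2: o_2 = (0.4330, 3.2500, 2.5000)
after link 3: o_3 = (-0.4330, 6.7500, 0.5000)
after link 4: o_4 = (3.0311, 8.7500, 0.5000)
after link 5: o_5 = (6.4952, 10.7500, -1.5000)

6.495 10.750 -1.500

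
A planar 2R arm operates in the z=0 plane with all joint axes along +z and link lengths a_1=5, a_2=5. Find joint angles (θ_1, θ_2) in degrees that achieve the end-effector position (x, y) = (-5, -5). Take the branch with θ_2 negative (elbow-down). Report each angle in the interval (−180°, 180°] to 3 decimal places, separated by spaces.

cos θ_2 = (50.0000−5²−5²)/(2·5·5) = 0.0000; θ_2 = -90.0000° (elbow-down)
β = atan2(-5.0000,-5.0000) = -135.0000°; ψ = atan2(-5.0000,5.0000) = -45.0000°
θ_1 = β − ψ = -90.0000°

-90.000 -90.000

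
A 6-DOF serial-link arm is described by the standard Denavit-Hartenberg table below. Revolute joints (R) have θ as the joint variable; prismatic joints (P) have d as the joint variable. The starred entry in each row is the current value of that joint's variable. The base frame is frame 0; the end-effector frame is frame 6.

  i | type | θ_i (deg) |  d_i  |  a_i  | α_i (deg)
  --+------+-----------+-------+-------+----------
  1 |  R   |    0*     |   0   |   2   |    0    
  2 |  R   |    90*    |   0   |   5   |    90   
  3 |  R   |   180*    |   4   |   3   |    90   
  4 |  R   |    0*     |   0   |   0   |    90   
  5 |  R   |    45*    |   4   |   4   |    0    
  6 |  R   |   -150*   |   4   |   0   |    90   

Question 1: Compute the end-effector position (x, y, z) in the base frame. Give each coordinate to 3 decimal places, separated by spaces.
after link 1: o_1 = (2.0000, 0.0000, 0.0000)
after link 2: o_2 = (2.0000, 5.0000, 0.0000)
after link 3: o_3 = (6.0000, 2.0000, 0.0000)
after link 4: o_4 = (6.0000, 2.0000, 0.0000)
after link 5: o_5 = (2.0000, -0.8284, 2.8284)
after link 6: o_6 = (-2.0000, -0.8284, 2.8284)

-2.000 -0.828 2.828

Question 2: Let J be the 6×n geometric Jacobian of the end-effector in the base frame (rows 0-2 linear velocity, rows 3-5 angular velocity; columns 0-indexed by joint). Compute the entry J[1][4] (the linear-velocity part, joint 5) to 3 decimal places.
axis z_4 = (-1.0000,0.0000,0.0000); lever o_n−o_4 = (-8.0000,-2.8284,2.8284)
cross product → J_v[:, 4] = (0.0000,2.8284,2.8284)
J_ω[:, 4] = z_4
entry J[1][4] = 2.8284

2.828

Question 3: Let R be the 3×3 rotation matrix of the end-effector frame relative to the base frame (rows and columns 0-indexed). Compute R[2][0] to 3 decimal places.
End-effector x-axis (col 0 of R) = (-0.0000,0.2588,-0.9659)
R[2][0] = -0.9659

-0.966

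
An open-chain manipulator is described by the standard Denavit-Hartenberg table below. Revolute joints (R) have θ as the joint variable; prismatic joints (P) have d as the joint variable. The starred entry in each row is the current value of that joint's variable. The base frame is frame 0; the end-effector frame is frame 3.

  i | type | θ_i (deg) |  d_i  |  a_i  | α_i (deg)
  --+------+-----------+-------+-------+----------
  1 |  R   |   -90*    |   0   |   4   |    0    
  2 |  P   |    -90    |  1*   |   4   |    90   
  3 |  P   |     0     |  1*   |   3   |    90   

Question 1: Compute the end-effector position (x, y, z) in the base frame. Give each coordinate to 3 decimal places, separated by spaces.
after link 1: o_1 = (0.0000, -4.0000, 0.0000)
after link 2: o_2 = (-4.0000, -4.0000, 1.0000)
after link 3: o_3 = (-7.0000, -3.0000, 1.0000)

-7.000 -3.000 1.000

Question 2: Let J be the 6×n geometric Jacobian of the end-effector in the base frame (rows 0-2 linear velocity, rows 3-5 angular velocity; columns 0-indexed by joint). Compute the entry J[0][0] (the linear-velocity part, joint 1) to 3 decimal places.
3.000

axis z_0 = ẑ; lever o_n−o_0 = (-7.0000,-3.0000,1.0000)
cross product → J_v[:, 0] = (3.0000,-7.0000,0.0000)
J_ω[:, 0] = z_0
entry J[0][0] = 3.0000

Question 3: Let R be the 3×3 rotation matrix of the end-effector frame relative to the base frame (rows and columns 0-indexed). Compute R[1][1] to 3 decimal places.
1.000

End-effector y-axis (col 1 of R) = (-0.0000,1.0000,0.0000)
R[1][1] = 1.0000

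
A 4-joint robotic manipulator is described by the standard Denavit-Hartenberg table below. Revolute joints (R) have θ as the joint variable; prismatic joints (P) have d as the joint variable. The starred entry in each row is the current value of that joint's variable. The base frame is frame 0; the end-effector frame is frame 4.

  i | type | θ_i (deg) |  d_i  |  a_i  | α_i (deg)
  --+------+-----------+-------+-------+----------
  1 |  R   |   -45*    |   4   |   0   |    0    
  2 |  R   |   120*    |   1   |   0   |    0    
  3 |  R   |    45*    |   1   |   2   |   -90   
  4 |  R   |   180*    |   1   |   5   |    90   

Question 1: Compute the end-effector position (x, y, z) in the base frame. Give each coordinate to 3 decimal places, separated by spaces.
0.634 -3.098 6.000

after link 1: o_1 = (0.0000, 0.0000, 4.0000)
after link 2: o_2 = (0.0000, 0.0000, 5.0000)
after link 3: o_3 = (-1.0000, 1.7321, 6.0000)
after link 4: o_4 = (0.6340, -3.0981, 6.0000)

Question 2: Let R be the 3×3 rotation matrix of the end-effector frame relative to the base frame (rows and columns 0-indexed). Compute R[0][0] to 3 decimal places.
0.500

End-effector x-axis (col 0 of R) = (0.5000,-0.8660,-0.0000)
R[0][0] = 0.5000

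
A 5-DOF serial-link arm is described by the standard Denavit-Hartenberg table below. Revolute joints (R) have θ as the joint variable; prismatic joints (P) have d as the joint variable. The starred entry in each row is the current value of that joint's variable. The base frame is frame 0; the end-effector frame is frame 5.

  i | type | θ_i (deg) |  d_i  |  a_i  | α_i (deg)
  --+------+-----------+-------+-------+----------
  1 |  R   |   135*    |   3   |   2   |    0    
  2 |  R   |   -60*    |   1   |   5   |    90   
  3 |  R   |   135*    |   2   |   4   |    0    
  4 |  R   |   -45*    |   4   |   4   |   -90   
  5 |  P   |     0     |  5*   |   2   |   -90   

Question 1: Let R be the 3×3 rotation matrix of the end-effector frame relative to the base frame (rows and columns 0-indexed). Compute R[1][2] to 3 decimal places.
0.259

End-effector z-axis (col 2 of R) = (-0.9659,0.2588,-0.0000)
R[1][2] = 0.2588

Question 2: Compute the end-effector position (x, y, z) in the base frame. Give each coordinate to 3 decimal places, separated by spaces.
3.649 -2.871 12.828

after link 1: o_1 = (-1.4142, 1.4142, 3.0000)
after link 2: o_2 = (-0.1201, 6.2438, 4.0000)
after link 3: o_3 = (1.0797, 2.9942, 6.8284)
after link 4: o_4 = (4.9434, 1.9589, 10.8284)
after link 5: o_5 = (3.6493, -2.8708, 12.8284)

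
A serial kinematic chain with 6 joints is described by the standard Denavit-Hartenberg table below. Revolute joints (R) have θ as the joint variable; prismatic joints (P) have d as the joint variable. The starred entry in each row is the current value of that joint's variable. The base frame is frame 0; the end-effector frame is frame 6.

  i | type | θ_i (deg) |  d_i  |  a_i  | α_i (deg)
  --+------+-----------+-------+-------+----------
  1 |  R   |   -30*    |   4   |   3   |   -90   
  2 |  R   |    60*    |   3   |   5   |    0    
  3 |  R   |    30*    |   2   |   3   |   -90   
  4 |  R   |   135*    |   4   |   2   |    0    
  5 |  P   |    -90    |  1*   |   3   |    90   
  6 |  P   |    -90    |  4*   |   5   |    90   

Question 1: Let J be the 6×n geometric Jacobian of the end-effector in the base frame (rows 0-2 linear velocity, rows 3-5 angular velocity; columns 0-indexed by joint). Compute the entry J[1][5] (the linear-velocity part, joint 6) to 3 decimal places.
0.612

prismatic axis z_5 = (0.3536,0.6124,-0.7071)
J_v[:, 5] = z_5; J_ω[:, 5] = (0,0,0)
entry J[1][5] = 0.6124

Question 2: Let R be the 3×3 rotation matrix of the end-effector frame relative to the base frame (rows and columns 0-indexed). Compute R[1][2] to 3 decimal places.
0.612

End-effector z-axis (col 2 of R) = (0.3536,0.6124,0.7071)
R[1][2] = 0.6124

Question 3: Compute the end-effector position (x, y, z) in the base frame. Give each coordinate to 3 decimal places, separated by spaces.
after link 1: o_1 = (2.5981, -1.5000, 4.0000)
after link 2: o_2 = (6.2631, -0.1519, -0.3301)
after link 3: o_3 = (7.2631, 1.5801, -3.3301)
after link 4: o_4 = (3.0919, 2.3554, -1.9159)
after link 5: o_5 = (1.1652, 1.0183, -4.0372)
after link 6: o_6 = (6.9096, 0.9678, -6.8657)

6.910 0.968 -6.866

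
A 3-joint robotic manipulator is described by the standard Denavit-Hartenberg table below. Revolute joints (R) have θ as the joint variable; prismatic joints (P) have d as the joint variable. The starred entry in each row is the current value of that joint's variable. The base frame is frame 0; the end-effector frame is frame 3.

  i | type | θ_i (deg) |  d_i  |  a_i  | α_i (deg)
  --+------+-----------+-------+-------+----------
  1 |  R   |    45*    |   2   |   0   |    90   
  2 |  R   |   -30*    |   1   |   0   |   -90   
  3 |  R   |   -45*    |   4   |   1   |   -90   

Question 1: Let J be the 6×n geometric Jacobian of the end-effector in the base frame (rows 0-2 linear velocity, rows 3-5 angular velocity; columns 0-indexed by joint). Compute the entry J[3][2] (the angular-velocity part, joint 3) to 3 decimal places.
axis z_2 = (0.3536,0.3536,0.8660); lever o_n−o_2 = (2.3472,1.3472,3.1105)
cross product → J_v[:, 2] = (-0.0670,0.9330,-0.3536)
J_ω[:, 2] = z_2
entry J[3][2] = 0.3536

0.354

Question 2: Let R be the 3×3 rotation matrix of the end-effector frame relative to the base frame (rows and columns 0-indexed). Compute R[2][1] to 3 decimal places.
End-effector y-axis (col 1 of R) = (-0.3536,-0.3536,-0.8660)
R[2][1] = -0.8660

-0.866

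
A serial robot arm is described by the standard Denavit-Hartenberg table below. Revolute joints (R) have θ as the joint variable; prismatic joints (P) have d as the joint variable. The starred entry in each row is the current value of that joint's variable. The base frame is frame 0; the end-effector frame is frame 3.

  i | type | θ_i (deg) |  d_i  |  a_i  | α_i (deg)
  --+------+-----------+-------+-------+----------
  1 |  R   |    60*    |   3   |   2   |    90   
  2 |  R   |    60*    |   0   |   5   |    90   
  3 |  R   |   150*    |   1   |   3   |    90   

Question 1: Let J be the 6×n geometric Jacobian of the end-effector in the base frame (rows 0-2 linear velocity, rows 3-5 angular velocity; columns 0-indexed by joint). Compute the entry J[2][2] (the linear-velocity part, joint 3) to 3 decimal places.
-1.299

axis z_2 = (0.4330,0.7500,-0.5000); lever o_n−o_2 = (1.0825,-1.1250,-2.7500)
cross product → J_v[:, 2] = (-2.6250,0.6495,-1.2990)
J_ω[:, 2] = z_2
entry J[2][2] = -1.2990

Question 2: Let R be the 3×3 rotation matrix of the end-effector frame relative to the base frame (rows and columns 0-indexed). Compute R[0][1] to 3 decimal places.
0.433

End-effector y-axis (col 1 of R) = (0.4330,0.7500,-0.5000)
R[0][1] = 0.4330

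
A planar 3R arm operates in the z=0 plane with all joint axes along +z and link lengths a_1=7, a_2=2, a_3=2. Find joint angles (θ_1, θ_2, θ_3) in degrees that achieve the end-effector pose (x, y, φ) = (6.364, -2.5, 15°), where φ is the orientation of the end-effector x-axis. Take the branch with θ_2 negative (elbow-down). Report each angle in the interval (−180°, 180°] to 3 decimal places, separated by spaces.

-23.502 -150.005 -171.493

wrist centre = target − a_3·(cos φ, sin φ) = (4.4321, -3.0176)
cos θ_2 = (28.7501−7²−2²)/(2·7·2) = -0.8661; θ_2 = -150.0050° (elbow-down)
β = atan2(-3.0176,4.4321) = -34.2491°; ψ = atan2(-0.9999,5.2679) = -10.7470°
θ_1 = β − ψ = -23.5021°
θ_3 = φ − θ_1 − θ_2 = -171.4930° (wrapped to (-180°,180°])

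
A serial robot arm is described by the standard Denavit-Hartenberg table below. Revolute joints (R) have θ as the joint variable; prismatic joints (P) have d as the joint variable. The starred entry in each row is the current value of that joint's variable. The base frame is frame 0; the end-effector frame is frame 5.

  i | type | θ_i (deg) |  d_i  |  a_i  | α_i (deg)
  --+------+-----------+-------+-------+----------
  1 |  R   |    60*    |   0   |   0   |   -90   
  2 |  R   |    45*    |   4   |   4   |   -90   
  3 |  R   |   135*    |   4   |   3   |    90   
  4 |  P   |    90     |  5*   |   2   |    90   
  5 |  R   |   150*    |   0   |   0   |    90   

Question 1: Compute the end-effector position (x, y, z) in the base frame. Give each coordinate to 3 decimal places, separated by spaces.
1.228 -1.187 -8.071

after link 1: o_1 = (0.0000, 0.0000, 0.0000)
after link 2: o_2 = (-2.0499, 4.4495, -2.8284)
after link 3: o_3 = (-2.3770, -0.3597, -4.1569)
after link 4: o_4 = (1.2278, -1.1871, -8.0711)
after link 5: o_5 = (1.2278, -1.1871, -8.0711)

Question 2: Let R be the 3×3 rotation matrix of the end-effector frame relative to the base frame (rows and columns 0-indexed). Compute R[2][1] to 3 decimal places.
End-effector y-axis (col 1 of R) = (0.3624,-0.7866,0.5000)
R[2][1] = 0.5000

0.500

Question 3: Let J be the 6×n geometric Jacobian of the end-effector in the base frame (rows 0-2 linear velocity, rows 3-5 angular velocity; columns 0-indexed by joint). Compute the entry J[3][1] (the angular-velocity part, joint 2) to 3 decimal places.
axis z_1 = (-0.8660,0.5000,0.0000); lever o_n−o_1 = (1.2278,-1.1871,-8.0711)
cross product → J_v[:, 1] = (-4.0355,-6.9897,0.4142)
J_ω[:, 1] = z_1
entry J[3][1] = -0.8660

-0.866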